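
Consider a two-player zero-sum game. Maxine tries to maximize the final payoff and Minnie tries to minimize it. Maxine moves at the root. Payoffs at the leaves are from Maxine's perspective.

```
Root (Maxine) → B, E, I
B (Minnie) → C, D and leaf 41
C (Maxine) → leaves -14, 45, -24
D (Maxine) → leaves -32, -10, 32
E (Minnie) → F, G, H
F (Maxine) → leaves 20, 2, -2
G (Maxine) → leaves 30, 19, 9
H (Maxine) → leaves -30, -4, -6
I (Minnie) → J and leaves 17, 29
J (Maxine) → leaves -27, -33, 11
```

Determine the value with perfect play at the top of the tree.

C (Maxine): max(-14, 45, -24) = 45
D (Maxine): max(-32, -10, 32) = 32
B (Minnie): min(45, 32, 41) = 32
F (Maxine): max(20, 2, -2) = 20
G (Maxine): max(30, 19, 9) = 30
H (Maxine): max(-30, -4, -6) = -4
E (Minnie): min(20, 30, -4) = -4
J (Maxine): max(-27, -33, 11) = 11
I (Minnie): min(11, 17, 29) = 11
Root (Maxine): max(32, -4, 11) = 32

32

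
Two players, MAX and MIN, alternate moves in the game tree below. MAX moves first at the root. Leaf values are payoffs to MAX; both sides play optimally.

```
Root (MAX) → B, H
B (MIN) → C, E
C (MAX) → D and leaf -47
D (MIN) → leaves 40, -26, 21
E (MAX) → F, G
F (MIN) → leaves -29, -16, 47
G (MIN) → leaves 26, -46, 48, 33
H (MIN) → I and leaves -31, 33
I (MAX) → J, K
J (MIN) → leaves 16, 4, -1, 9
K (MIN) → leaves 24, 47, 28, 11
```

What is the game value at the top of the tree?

-29

D (MIN): min(40, -26, 21) = -26
C (MAX): max(-26, -47) = -26
F (MIN): min(-29, -16, 47) = -29
G (MIN): min(26, -46, 48, 33) = -46
E (MAX): max(-29, -46) = -29
B (MIN): min(-26, -29) = -29
J (MIN): min(16, 4, -1, 9) = -1
K (MIN): min(24, 47, 28, 11) = 11
I (MAX): max(-1, 11) = 11
H (MIN): min(11, -31, 33) = -31
Root (MAX): max(-29, -31) = -29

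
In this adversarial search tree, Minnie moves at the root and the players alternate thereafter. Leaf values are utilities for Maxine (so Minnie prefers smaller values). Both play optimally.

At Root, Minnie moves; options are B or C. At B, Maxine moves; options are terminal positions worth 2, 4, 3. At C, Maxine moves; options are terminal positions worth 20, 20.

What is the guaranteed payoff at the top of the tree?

4

B (Maxine): max(2, 4, 3) = 4
C (Maxine): max(20, 20) = 20
Root (Minnie): min(4, 20) = 4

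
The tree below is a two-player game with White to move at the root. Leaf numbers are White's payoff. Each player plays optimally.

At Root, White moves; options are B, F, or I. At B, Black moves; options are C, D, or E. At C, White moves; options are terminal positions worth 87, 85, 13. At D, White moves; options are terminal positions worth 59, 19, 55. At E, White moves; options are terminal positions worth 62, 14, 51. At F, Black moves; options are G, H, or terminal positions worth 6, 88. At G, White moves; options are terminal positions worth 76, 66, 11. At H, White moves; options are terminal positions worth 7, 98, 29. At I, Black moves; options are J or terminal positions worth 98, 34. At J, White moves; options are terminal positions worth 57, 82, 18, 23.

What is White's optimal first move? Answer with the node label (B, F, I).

C (White): max(87, 85, 13) = 87
D (White): max(59, 19, 55) = 59
E (White): max(62, 14, 51) = 62
B (Black): min(87, 59, 62) = 59
G (White): max(76, 66, 11) = 76
H (White): max(7, 98, 29) = 98
F (Black): min(76, 98, 6, 88) = 6
J (White): max(57, 82, 18, 23) = 82
I (Black): min(82, 98, 34) = 34
Root (White): max(59, 6, 34) = 59
White picks the child with the highest value: B (value 59).

B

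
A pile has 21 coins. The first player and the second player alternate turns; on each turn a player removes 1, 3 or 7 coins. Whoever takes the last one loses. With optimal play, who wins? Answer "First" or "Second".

Mark each pile size as W (mover wins) or L (mover loses):
i:   0  1  2  3  4  5  6  7  8  9 10 11 12 13 14 15 16 17 18 19 20 21
     W  L  W  L  W  L  W  L  W  L  W  L  W  L  W  L  W  L  W  L  W  L
Position 21 is L, so the second player wins.

Second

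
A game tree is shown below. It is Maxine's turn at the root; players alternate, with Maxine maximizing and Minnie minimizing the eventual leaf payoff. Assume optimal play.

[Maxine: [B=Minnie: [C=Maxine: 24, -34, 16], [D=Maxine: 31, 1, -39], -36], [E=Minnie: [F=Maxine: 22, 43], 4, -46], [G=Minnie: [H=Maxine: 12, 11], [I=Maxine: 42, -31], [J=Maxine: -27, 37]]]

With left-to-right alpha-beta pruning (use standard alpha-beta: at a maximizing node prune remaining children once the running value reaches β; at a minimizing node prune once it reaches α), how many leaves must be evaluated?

14

C [α=-∞,β=+∞]: v=24
D [α=-∞,β=24]: v=31 after child 1 ≥ β → β-cutoff, skip 2
B [α=-∞,β=+∞]: v=-36
F [α=-36,β=+∞]: v=43
E [α=-36,β=+∞]: v=-46
H [α=-36,β=+∞]: v=12
I [α=-36,β=12]: v=42 after child 1 ≥ β → β-cutoff, skip 1
J [α=-36,β=12]: v=37
G [α=-36,β=+∞]: v=12
Root [α=-∞,β=+∞]: v=12
Leaves evaluated: 14 of 17.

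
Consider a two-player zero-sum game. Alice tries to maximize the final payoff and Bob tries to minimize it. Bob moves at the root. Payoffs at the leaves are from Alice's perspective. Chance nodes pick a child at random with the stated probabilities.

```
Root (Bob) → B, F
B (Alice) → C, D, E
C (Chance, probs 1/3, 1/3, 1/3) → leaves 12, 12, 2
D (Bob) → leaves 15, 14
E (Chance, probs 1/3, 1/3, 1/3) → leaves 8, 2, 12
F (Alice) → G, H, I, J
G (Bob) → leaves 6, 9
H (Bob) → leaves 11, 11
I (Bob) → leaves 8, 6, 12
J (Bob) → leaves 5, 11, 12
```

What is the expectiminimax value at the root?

11

C (Chance): 1/3·12 + 1/3·12 + 1/3·2 = 8.67
D (Bob): min(15, 14) = 14
E (Chance): 1/3·8 + 1/3·2 + 1/3·12 = 7.33
B (Alice): max(8.67, 14, 7.33) = 14
G (Bob): min(6, 9) = 6
H (Bob): min(11, 11) = 11
I (Bob): min(8, 6, 12) = 6
J (Bob): min(5, 11, 12) = 5
F (Alice): max(6, 11, 6, 5) = 11
Root (Bob): min(14, 11) = 11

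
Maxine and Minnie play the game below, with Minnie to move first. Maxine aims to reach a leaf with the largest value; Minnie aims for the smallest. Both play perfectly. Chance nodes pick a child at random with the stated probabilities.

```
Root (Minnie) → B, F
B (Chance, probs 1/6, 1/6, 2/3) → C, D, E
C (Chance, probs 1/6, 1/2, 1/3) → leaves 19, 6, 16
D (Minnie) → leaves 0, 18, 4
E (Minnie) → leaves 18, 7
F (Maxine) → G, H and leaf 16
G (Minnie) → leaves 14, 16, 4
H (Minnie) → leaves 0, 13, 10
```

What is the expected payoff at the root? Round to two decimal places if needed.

C (Chance): 1/6·19 + 1/2·6 + 1/3·16 = 11.5
D (Minnie): min(0, 18, 4) = 0
E (Minnie): min(18, 7) = 7
B (Chance): 1/6·11.5 + 1/6·0 + 2/3·7 = 6.58
G (Minnie): min(14, 16, 4) = 4
H (Minnie): min(0, 13, 10) = 0
F (Maxine): max(4, 0, 16) = 16
Root (Minnie): min(6.58, 16) = 6.58

6.58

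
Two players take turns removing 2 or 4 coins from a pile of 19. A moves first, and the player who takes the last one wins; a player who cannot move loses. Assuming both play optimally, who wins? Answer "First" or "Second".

Mark each pile size as W (mover wins) or L (mover loses):
i:   0  1  2  3  4  5  6  7  8  9 10 11 12 13 14 15 16 17 18 19
     L  L  W  W  W  W  L  L  W  W  W  W  L  L  W  W  W  W  L  L
Position 19 is L, so the second player wins.

Second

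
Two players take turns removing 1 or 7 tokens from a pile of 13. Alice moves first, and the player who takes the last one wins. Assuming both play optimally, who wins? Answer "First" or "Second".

Positions where the player to move wins (W) vs loses (L):
i:   0  1  2  3  4  5  6  7  8  9 10 11 12 13
     L  W  L  W  L  W  L  W  L  W  L  W  L  W
Position 13 is W, so the first player wins.

First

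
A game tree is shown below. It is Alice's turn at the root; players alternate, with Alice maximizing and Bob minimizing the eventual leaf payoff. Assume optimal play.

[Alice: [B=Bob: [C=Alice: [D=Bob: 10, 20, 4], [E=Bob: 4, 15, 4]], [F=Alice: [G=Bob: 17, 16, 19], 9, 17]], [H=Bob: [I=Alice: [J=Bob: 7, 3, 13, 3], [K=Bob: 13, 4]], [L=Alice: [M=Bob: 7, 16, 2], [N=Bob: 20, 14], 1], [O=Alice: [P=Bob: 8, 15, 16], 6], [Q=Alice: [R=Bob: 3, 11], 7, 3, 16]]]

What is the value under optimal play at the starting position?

D (Bob): min(10, 20, 4) = 4
E (Bob): min(4, 15, 4) = 4
C (Alice): max(4, 4) = 4
G (Bob): min(17, 16, 19) = 16
F (Alice): max(16, 9, 17) = 17
B (Bob): min(4, 17) = 4
J (Bob): min(7, 3, 13, 3) = 3
K (Bob): min(13, 4) = 4
I (Alice): max(3, 4) = 4
M (Bob): min(7, 16, 2) = 2
N (Bob): min(20, 14) = 14
L (Alice): max(2, 14, 1) = 14
P (Bob): min(8, 15, 16) = 8
O (Alice): max(8, 6) = 8
R (Bob): min(3, 11) = 3
Q (Alice): max(3, 7, 3, 16) = 16
H (Bob): min(4, 14, 8, 16) = 4
Root (Alice): max(4, 4) = 4

4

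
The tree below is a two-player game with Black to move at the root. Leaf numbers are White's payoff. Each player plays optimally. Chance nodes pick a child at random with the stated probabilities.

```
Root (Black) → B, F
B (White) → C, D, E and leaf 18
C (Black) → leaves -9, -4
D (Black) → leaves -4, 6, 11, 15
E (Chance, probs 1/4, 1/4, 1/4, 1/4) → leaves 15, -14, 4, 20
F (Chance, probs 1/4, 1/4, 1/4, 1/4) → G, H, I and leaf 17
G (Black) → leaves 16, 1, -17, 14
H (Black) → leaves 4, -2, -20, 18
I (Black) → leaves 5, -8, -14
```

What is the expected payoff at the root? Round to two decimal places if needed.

-8.5

C (Black): min(-9, -4) = -9
D (Black): min(-4, 6, 11, 15) = -4
E (Chance): 1/4·15 + 1/4·-14 + 1/4·4 + 1/4·20 = 6.25
B (White): max(-9, -4, 6.25, 18) = 18
G (Black): min(16, 1, -17, 14) = -17
H (Black): min(4, -2, -20, 18) = -20
I (Black): min(5, -8, -14) = -14
F (Chance): 1/4·-17 + 1/4·-20 + 1/4·-14 + 1/4·17 = -8.5
Root (Black): min(18, -8.5) = -8.5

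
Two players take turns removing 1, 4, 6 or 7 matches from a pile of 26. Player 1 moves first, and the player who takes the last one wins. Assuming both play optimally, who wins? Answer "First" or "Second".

Compute winning (W) and losing (L) positions by backward induction:
i:   0  1  2  3  4  5  6  7  8  9 10 11 12 13 14 15 16 17 18 19 20 21 22 23 24 25 26
     L  W  L  W  W  L  W  W  W  W  L  W  W  L  W  L  W  W  L  W  W  W  W  L  W  W  L
Position 26 is L, so the second player wins.

Second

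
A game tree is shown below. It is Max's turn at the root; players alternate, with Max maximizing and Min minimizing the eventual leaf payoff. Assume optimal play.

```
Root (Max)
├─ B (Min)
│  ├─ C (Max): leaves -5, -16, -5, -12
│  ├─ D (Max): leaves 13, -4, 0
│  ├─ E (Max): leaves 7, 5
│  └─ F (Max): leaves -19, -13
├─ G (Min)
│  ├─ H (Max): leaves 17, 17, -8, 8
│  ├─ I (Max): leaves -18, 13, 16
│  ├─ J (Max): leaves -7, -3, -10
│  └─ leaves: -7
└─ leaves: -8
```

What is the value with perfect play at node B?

C: max(-5, -16, -5, -12) = -5
D: max(13, -4, 0) = 13
E: max(7, 5) = 7
F: max(-19, -13) = -13
B: min(-5, 13, 7, -13) = -13

-13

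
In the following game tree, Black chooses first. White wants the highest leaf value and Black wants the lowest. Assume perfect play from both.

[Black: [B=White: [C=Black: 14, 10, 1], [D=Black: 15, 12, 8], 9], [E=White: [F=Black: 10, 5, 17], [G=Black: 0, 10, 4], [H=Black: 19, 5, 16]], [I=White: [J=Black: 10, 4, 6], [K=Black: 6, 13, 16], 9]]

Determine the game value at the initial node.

C (Black): min(14, 10, 1) = 1
D (Black): min(15, 12, 8) = 8
B (White): max(1, 8, 9) = 9
F (Black): min(10, 5, 17) = 5
G (Black): min(0, 10, 4) = 0
H (Black): min(19, 5, 16) = 5
E (White): max(5, 0, 5) = 5
J (Black): min(10, 4, 6) = 4
K (Black): min(6, 13, 16) = 6
I (White): max(4, 6, 9) = 9
Root (Black): min(9, 5, 9) = 5

5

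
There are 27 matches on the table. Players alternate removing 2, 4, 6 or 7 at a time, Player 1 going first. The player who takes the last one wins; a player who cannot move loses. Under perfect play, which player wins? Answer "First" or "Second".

Second

W/L table (W = player to move can force a win):
i:   0  1  2  3  4  5  6  7  8  9 10 11 12 13 14 15 16 17 18 19 20 21 22 23 24 25 26 27
     L  L  W  W  W  W  W  W  W  L  L  W  W  W  W  W  W  W  L  L  W  W  W  W  W  W  W  L
Position 27 is L, so the second player wins.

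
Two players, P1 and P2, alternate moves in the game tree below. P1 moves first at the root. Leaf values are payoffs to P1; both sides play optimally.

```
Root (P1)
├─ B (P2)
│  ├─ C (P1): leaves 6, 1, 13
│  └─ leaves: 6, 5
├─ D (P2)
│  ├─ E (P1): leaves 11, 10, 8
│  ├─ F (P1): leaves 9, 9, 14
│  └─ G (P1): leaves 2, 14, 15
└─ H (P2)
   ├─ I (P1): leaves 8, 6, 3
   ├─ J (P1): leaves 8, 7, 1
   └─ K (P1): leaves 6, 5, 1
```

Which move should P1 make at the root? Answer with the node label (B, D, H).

C (P1): max(6, 1, 13) = 13
B (P2): min(13, 6, 5) = 5
E (P1): max(11, 10, 8) = 11
F (P1): max(9, 9, 14) = 14
G (P1): max(2, 14, 15) = 15
D (P2): min(11, 14, 15) = 11
I (P1): max(8, 6, 3) = 8
J (P1): max(8, 7, 1) = 8
K (P1): max(6, 5, 1) = 6
H (P2): min(8, 8, 6) = 6
Root (P1): max(5, 11, 6) = 11
P1 picks the child with the highest value: D (value 11).

D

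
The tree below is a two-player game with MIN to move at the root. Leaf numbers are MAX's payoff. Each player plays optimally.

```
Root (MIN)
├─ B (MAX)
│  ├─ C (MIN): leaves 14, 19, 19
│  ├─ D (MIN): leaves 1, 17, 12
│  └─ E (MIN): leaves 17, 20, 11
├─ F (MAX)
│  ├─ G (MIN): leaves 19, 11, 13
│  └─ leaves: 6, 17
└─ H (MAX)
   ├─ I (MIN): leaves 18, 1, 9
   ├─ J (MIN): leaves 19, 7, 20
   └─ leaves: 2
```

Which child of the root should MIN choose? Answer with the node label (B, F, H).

C (MIN): min(14, 19, 19) = 14
D (MIN): min(1, 17, 12) = 1
E (MIN): min(17, 20, 11) = 11
B (MAX): max(14, 1, 11) = 14
G (MIN): min(19, 11, 13) = 11
F (MAX): max(11, 6, 17) = 17
I (MIN): min(18, 1, 9) = 1
J (MIN): min(19, 7, 20) = 7
H (MAX): max(1, 7, 2) = 7
Root (MIN): min(14, 17, 7) = 7
MIN picks the child with the lowest value: H (value 7).

H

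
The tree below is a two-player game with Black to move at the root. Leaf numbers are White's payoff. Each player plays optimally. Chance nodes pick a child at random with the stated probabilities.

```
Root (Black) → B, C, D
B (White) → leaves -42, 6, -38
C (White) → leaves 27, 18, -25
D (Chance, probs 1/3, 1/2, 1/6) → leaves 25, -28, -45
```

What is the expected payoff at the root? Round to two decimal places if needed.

B (White): max(-42, 6, -38) = 6
C (White): max(27, 18, -25) = 27
D (Chance): 1/3·25 + 1/2·-28 + 1/6·-45 = -13.17
Root (Black): min(6, 27, -13.17) = -13.17

-13.17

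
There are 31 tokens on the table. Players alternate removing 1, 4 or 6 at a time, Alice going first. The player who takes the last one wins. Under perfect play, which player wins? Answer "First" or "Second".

First

Compute winning (W) and losing (L) positions by backward induction:
i:   0  1  2  3  4  5  6  7  8  9 10 11 12 13 14 15 16 17 18 19 20 21 22 23 24 25 26 27 28 29 30 31
     L  W  L  W  W  L  W  L  W  W  L  W  L  W  W  L  W  L  W  W  L  W  L  W  W  L  W  L  W  W  L  W
Position 31 is W, so the first player wins.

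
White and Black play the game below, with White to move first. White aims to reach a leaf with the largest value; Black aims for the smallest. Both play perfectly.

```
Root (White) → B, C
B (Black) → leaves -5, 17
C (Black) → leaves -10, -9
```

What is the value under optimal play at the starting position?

-5

B (Black): min(-5, 17) = -5
C (Black): min(-10, -9) = -10
Root (White): max(-5, -10) = -5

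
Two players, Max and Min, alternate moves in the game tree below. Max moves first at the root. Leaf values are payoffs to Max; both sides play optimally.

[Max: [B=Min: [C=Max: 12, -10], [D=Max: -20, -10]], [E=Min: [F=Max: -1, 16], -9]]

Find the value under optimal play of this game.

-9

C (Max): max(12, -10) = 12
D (Max): max(-20, -10) = -10
B (Min): min(12, -10) = -10
F (Max): max(-1, 16) = 16
E (Min): min(16, -9) = -9
Root (Max): max(-10, -9) = -9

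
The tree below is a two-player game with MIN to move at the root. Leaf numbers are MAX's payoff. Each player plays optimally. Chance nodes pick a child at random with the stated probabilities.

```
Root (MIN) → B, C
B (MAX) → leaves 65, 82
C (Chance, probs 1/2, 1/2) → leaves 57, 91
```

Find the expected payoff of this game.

74

B (MAX): max(65, 82) = 82
C (Chance): 1/2·57 + 1/2·91 = 74
Root (MIN): min(82, 74) = 74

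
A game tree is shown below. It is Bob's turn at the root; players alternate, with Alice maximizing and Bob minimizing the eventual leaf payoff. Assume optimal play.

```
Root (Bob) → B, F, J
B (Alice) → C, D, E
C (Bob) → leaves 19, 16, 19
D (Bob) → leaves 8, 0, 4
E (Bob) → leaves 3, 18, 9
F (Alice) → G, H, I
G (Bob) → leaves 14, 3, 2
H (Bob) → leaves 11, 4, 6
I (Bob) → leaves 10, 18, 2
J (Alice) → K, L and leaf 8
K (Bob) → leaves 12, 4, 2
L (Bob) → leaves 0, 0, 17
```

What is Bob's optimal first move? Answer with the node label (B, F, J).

F

C (Bob): min(19, 16, 19) = 16
D (Bob): min(8, 0, 4) = 0
E (Bob): min(3, 18, 9) = 3
B (Alice): max(16, 0, 3) = 16
G (Bob): min(14, 3, 2) = 2
H (Bob): min(11, 4, 6) = 4
I (Bob): min(10, 18, 2) = 2
F (Alice): max(2, 4, 2) = 4
K (Bob): min(12, 4, 2) = 2
L (Bob): min(0, 0, 17) = 0
J (Alice): max(2, 0, 8) = 8
Root (Bob): min(16, 4, 8) = 4
Bob picks the child with the lowest value: F (value 4).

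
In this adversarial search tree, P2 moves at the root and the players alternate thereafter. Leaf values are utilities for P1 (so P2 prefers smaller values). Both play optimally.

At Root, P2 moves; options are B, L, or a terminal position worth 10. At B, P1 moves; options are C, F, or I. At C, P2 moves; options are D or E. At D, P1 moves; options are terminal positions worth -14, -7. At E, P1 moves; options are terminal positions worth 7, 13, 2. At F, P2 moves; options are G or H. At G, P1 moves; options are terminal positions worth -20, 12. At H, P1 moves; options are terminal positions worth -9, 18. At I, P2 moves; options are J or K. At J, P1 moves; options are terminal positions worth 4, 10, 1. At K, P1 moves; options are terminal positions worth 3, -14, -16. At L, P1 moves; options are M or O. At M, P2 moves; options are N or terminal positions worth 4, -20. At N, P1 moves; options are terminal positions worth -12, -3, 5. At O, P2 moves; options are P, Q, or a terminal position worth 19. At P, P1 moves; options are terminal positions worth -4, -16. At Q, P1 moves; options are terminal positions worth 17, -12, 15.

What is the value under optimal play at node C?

-7

D: max(-14, -7) = -7
E: max(7, 13, 2) = 13
C: min(-7, 13) = -7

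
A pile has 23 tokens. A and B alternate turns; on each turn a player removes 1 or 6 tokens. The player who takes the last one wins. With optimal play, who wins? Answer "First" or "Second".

W/L table (W = player to move can force a win):
i:   0  1  2  3  4  5  6  7  8  9 10 11 12 13 14 15 16 17 18 19 20 21 22 23
     L  W  L  W  L  W  W  L  W  L  W  L  W  W  L  W  L  W  L  W  W  L  W  L
Position 23 is L, so the second player wins.

Second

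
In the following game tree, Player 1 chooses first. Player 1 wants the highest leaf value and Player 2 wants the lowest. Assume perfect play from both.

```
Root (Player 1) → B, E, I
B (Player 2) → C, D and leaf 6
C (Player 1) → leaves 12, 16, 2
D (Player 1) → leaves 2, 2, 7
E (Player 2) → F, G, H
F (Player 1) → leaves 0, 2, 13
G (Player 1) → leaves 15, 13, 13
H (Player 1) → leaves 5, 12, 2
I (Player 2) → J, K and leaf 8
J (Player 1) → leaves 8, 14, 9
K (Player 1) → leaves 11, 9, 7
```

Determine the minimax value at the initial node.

C (Player 1): max(12, 16, 2) = 16
D (Player 1): max(2, 2, 7) = 7
B (Player 2): min(16, 7, 6) = 6
F (Player 1): max(0, 2, 13) = 13
G (Player 1): max(15, 13, 13) = 15
H (Player 1): max(5, 12, 2) = 12
E (Player 2): min(13, 15, 12) = 12
J (Player 1): max(8, 14, 9) = 14
K (Player 1): max(11, 9, 7) = 11
I (Player 2): min(14, 11, 8) = 8
Root (Player 1): max(6, 12, 8) = 12

12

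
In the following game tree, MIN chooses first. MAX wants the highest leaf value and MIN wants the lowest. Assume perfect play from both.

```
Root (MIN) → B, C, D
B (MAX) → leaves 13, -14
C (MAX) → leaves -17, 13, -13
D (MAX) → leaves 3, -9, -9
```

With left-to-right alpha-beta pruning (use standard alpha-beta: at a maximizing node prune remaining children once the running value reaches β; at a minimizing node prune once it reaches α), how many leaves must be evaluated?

7

B [α=-∞,β=+∞]: v=13
C [α=-∞,β=13]: v=13 after child 2 ≥ β → β-cutoff, skip 1
D [α=-∞,β=13]: v=3
Root [α=-∞,β=+∞]: v=3
Leaves evaluated: 7 of 8.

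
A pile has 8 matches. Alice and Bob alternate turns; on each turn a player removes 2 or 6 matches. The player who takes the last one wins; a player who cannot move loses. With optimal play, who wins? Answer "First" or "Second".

Mark each pile size as W (mover wins) or L (mover loses):
i:   0  1  2  3  4  5  6  7  8
     L  L  W  W  L  L  W  W  L
Position 8 is L, so the second player wins.

Second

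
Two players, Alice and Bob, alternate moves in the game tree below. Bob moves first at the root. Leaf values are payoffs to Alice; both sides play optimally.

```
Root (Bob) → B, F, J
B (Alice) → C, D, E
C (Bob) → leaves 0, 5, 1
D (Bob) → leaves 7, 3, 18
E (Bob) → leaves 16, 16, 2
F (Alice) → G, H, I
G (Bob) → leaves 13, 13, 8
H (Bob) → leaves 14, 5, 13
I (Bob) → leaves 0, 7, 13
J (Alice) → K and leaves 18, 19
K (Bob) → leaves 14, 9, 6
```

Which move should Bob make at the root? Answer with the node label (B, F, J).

C (Bob): min(0, 5, 1) = 0
D (Bob): min(7, 3, 18) = 3
E (Bob): min(16, 16, 2) = 2
B (Alice): max(0, 3, 2) = 3
G (Bob): min(13, 13, 8) = 8
H (Bob): min(14, 5, 13) = 5
I (Bob): min(0, 7, 13) = 0
F (Alice): max(8, 5, 0) = 8
K (Bob): min(14, 9, 6) = 6
J (Alice): max(6, 18, 19) = 19
Root (Bob): min(3, 8, 19) = 3
Bob picks the child with the lowest value: B (value 3).

B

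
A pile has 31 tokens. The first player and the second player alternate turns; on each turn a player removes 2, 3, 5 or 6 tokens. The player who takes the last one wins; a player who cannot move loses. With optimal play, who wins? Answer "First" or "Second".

Compute winning (W) and losing (L) positions by backward induction:
i:   0  1  2  3  4  5  6  7  8  9 10 11 12 13 14 15 16 17 18 19 20 21 22 23 24 25 26 27 28 29 30 31
     L  L  W  W  W  W  W  W  L  L  W  W  W  W  W  W  L  L  W  W  W  W  W  W  L  L  W  W  W  W  W  W
Position 31 is W, so the first player wins.

First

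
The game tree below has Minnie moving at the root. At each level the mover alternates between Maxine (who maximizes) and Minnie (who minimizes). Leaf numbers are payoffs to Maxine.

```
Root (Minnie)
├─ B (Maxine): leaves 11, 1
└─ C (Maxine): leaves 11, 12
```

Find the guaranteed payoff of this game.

11

B (Maxine): max(11, 1) = 11
C (Maxine): max(11, 12) = 12
Root (Minnie): min(11, 12) = 11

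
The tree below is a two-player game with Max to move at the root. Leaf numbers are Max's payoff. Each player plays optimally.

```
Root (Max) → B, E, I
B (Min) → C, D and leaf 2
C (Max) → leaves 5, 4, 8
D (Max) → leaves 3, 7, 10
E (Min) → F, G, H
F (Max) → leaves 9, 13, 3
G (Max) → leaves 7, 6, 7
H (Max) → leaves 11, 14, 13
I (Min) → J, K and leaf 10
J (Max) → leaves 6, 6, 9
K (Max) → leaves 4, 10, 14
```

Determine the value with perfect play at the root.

9

C (Max): max(5, 4, 8) = 8
D (Max): max(3, 7, 10) = 10
B (Min): min(8, 10, 2) = 2
F (Max): max(9, 13, 3) = 13
G (Max): max(7, 6, 7) = 7
H (Max): max(11, 14, 13) = 14
E (Min): min(13, 7, 14) = 7
J (Max): max(6, 6, 9) = 9
K (Max): max(4, 10, 14) = 14
I (Min): min(9, 14, 10) = 9
Root (Max): max(2, 7, 9) = 9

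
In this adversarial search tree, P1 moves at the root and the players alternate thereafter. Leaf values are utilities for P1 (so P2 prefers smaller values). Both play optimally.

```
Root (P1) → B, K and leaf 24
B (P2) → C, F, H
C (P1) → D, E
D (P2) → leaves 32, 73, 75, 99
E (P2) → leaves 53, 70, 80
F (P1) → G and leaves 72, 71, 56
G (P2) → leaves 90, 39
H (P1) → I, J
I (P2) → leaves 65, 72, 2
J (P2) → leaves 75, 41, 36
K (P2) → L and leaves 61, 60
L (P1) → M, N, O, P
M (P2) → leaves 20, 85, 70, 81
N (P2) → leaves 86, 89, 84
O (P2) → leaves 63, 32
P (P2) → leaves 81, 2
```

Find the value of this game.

60

D (P2): min(32, 73, 75, 99) = 32
E (P2): min(53, 70, 80) = 53
C (P1): max(32, 53) = 53
G (P2): min(90, 39) = 39
F (P1): max(39, 72, 71, 56) = 72
I (P2): min(65, 72, 2) = 2
J (P2): min(75, 41, 36) = 36
H (P1): max(2, 36) = 36
B (P2): min(53, 72, 36) = 36
M (P2): min(20, 85, 70, 81) = 20
N (P2): min(86, 89, 84) = 84
O (P2): min(63, 32) = 32
P (P2): min(81, 2) = 2
L (P1): max(20, 84, 32, 2) = 84
K (P2): min(84, 61, 60) = 60
Root (P1): max(36, 60, 24) = 60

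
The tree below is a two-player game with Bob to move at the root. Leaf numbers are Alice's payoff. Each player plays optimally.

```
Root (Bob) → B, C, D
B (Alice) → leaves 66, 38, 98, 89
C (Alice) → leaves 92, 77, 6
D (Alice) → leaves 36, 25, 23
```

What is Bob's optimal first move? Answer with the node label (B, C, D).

B (Alice): max(66, 38, 98, 89) = 98
C (Alice): max(92, 77, 6) = 92
D (Alice): max(36, 25, 23) = 36
Root (Bob): min(98, 92, 36) = 36
Bob picks the child with the lowest value: D (value 36).

D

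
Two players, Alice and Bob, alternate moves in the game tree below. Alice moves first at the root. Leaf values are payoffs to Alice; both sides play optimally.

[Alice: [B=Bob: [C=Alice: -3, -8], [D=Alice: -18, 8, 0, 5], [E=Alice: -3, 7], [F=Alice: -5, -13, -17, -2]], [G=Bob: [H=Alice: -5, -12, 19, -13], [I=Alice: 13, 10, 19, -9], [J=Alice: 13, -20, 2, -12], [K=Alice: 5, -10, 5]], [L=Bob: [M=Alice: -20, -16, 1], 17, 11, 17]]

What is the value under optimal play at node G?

H: max(-5, -12, 19, -13) = 19
I: max(13, 10, 19, -9) = 19
J: max(13, -20, 2, -12) = 13
K: max(5, -10, 5) = 5
G: min(19, 19, 13, 5) = 5

5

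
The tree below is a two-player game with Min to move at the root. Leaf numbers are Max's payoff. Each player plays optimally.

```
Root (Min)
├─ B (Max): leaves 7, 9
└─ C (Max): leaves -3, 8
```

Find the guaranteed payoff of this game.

B (Max): max(7, 9) = 9
C (Max): max(-3, 8) = 8
Root (Min): min(9, 8) = 8

8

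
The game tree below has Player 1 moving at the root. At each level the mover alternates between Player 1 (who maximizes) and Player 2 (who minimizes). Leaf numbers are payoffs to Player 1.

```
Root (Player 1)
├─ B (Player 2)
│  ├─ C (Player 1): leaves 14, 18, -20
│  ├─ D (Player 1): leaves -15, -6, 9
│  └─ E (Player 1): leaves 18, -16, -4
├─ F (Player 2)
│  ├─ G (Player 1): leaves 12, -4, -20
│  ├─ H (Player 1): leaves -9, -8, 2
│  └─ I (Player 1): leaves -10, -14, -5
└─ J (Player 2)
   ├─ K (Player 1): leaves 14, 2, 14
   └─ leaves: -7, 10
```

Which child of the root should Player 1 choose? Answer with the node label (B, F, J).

B

C (Player 1): max(14, 18, -20) = 18
D (Player 1): max(-15, -6, 9) = 9
E (Player 1): max(18, -16, -4) = 18
B (Player 2): min(18, 9, 18) = 9
G (Player 1): max(12, -4, -20) = 12
H (Player 1): max(-9, -8, 2) = 2
I (Player 1): max(-10, -14, -5) = -5
F (Player 2): min(12, 2, -5) = -5
K (Player 1): max(14, 2, 14) = 14
J (Player 2): min(14, -7, 10) = -7
Root (Player 1): max(9, -5, -7) = 9
Player 1 picks the child with the highest value: B (value 9).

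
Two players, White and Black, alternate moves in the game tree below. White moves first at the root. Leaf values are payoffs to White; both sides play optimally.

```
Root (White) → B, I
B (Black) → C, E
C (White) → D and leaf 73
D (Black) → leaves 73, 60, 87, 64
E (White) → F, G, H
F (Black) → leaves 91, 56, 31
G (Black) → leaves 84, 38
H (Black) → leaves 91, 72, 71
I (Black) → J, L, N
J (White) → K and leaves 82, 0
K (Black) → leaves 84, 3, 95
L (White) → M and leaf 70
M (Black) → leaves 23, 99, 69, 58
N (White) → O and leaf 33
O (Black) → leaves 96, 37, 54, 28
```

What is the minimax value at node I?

33

K: min(84, 3, 95) = 3
J: max(3, 82, 0) = 82
M: min(23, 99, 69, 58) = 23
L: max(23, 70) = 70
O: min(96, 37, 54, 28) = 28
N: max(28, 33) = 33
I: min(82, 70, 33) = 33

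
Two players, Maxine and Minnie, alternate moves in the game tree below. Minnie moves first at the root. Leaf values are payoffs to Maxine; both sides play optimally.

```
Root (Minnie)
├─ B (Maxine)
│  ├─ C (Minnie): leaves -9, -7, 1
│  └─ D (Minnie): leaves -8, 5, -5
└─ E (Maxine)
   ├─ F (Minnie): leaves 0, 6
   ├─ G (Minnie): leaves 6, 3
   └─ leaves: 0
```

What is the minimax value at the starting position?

C (Minnie): min(-9, -7, 1) = -9
D (Minnie): min(-8, 5, -5) = -8
B (Maxine): max(-9, -8) = -8
F (Minnie): min(0, 6) = 0
G (Minnie): min(6, 3) = 3
E (Maxine): max(0, 3, 0) = 3
Root (Minnie): min(-8, 3) = -8

-8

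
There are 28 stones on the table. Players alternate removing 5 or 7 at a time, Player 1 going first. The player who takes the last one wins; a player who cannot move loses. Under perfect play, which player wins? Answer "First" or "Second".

Second

W/L table (W = player to move can force a win):
i:   0  1  2  3  4  5  6  7  8  9 10 11 12 13 14 15 16 17 18 19 20 21 22 23 24 25 26 27 28
     L  L  L  L  L  W  W  W  W  W  W  W  L  L  L  L  L  W  W  W  W  W  W  W  L  L  L  L  L
Position 28 is L, so the second player wins.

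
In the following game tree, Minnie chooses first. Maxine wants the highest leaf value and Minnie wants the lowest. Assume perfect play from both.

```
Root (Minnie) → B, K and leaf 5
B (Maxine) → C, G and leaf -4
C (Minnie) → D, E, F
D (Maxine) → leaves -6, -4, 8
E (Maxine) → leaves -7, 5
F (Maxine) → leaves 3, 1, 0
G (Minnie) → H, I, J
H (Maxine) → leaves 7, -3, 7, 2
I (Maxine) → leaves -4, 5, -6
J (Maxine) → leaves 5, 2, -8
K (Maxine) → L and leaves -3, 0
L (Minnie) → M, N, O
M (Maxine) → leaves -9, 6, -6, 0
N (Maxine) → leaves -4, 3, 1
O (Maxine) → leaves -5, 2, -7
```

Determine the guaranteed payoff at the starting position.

2

D (Maxine): max(-6, -4, 8) = 8
E (Maxine): max(-7, 5) = 5
F (Maxine): max(3, 1, 0) = 3
C (Minnie): min(8, 5, 3) = 3
H (Maxine): max(7, -3, 7, 2) = 7
I (Maxine): max(-4, 5, -6) = 5
J (Maxine): max(5, 2, -8) = 5
G (Minnie): min(7, 5, 5) = 5
B (Maxine): max(3, 5, -4) = 5
M (Maxine): max(-9, 6, -6, 0) = 6
N (Maxine): max(-4, 3, 1) = 3
O (Maxine): max(-5, 2, -7) = 2
L (Minnie): min(6, 3, 2) = 2
K (Maxine): max(2, -3, 0) = 2
Root (Minnie): min(5, 2, 5) = 2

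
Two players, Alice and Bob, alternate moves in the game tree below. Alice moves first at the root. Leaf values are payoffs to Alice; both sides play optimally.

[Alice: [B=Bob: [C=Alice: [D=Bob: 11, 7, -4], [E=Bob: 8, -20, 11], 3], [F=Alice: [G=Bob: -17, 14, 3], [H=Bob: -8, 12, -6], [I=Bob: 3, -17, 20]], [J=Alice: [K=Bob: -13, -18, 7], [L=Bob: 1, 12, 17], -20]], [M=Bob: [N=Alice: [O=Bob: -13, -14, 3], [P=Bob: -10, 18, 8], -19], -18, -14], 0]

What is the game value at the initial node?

D (Bob): min(11, 7, -4) = -4
E (Bob): min(8, -20, 11) = -20
C (Alice): max(-4, -20, 3) = 3
G (Bob): min(-17, 14, 3) = -17
H (Bob): min(-8, 12, -6) = -8
I (Bob): min(3, -17, 20) = -17
F (Alice): max(-17, -8, -17) = -8
K (Bob): min(-13, -18, 7) = -18
L (Bob): min(1, 12, 17) = 1
J (Alice): max(-18, 1, -20) = 1
B (Bob): min(3, -8, 1) = -8
O (Bob): min(-13, -14, 3) = -14
P (Bob): min(-10, 18, 8) = -10
N (Alice): max(-14, -10, -19) = -10
M (Bob): min(-10, -18, -14) = -18
Root (Alice): max(-8, -18, 0) = 0

0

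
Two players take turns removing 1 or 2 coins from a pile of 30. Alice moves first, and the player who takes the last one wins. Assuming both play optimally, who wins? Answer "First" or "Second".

Positions where the player to move wins (W) vs loses (L):
i:   0  1  2  3  4  5  6  7  8  9 10 11 12 13 14 15 16 17 18 19 20 21 22 23 24 25 26 27 28 29 30
     L  W  W  L  W  W  L  W  W  L  W  W  L  W  W  L  W  W  L  W  W  L  W  W  L  W  W  L  W  W  L
Position 30 is L, so the second player wins.

Second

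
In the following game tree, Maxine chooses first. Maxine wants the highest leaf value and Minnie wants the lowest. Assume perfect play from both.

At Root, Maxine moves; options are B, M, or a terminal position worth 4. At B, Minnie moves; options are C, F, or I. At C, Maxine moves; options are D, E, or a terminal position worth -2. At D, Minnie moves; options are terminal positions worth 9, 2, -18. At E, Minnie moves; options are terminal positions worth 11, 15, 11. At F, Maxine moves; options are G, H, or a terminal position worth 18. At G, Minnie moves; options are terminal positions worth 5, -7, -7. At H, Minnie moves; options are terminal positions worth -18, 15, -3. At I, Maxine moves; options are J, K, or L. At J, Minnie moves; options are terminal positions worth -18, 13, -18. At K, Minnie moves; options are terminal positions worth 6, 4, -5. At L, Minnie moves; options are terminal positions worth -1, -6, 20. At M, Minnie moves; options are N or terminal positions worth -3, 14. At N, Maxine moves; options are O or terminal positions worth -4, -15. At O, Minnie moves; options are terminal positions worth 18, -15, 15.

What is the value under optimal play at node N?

-4

O: min(18, -15, 15) = -15
N: max(-15, -4, -15) = -4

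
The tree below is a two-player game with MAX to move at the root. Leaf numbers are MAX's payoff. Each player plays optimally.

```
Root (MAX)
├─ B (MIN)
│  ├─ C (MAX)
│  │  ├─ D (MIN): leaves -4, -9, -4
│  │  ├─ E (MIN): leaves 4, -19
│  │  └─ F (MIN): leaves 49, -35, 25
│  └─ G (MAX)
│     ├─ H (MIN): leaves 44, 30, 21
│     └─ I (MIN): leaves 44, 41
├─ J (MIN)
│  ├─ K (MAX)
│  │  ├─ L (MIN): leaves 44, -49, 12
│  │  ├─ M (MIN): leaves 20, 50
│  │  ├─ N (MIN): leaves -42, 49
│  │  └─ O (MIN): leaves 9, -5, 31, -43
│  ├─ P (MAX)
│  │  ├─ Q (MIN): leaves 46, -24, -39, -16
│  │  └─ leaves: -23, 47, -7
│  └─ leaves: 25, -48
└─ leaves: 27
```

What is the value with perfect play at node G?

41

H: min(44, 30, 21) = 21
I: min(44, 41) = 41
G: max(21, 41) = 41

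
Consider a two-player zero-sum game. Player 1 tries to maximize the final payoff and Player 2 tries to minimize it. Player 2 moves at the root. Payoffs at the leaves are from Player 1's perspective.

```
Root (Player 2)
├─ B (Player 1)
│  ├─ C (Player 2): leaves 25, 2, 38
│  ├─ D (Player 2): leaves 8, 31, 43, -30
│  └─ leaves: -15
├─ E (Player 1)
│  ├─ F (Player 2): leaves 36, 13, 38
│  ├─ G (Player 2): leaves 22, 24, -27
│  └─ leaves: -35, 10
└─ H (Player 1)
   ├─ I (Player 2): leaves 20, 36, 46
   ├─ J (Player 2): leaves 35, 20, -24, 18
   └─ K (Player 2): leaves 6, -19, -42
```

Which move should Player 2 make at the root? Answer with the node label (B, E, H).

B

C (Player 2): min(25, 2, 38) = 2
D (Player 2): min(8, 31, 43, -30) = -30
B (Player 1): max(2, -30, -15) = 2
F (Player 2): min(36, 13, 38) = 13
G (Player 2): min(22, 24, -27) = -27
E (Player 1): max(13, -27, -35, 10) = 13
I (Player 2): min(20, 36, 46) = 20
J (Player 2): min(35, 20, -24, 18) = -24
K (Player 2): min(6, -19, -42) = -42
H (Player 1): max(20, -24, -42) = 20
Root (Player 2): min(2, 13, 20) = 2
Player 2 picks the child with the lowest value: B (value 2).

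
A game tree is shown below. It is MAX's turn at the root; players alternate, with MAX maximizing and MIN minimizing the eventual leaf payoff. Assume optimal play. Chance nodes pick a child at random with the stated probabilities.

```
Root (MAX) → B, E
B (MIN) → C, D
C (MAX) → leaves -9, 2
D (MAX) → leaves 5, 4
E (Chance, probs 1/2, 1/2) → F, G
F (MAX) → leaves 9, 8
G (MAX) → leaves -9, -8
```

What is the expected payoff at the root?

C (MAX): max(-9, 2) = 2
D (MAX): max(5, 4) = 5
B (MIN): min(2, 5) = 2
F (MAX): max(9, 8) = 9
G (MAX): max(-9, -8) = -8
E (Chance): 1/2·9 + 1/2·-8 = 0.5
Root (MAX): max(2, 0.5) = 2

2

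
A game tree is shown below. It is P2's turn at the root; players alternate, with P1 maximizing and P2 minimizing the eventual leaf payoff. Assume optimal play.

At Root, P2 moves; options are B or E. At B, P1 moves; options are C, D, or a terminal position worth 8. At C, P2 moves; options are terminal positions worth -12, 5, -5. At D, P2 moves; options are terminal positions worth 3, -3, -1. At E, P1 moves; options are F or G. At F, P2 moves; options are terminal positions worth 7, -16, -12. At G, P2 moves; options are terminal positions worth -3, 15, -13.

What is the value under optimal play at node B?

8

C: min(-12, 5, -5) = -12
D: min(3, -3, -1) = -3
B: max(-12, -3, 8) = 8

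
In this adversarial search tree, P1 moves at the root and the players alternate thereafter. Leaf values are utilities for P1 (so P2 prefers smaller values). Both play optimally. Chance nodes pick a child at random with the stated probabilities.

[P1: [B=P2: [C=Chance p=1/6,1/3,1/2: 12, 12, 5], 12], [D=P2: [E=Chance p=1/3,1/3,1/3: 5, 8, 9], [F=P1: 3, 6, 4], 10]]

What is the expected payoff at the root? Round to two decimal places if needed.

8.5

C (Chance): 1/6·12 + 1/3·12 + 1/2·5 = 8.5
B (P2): min(8.5, 12) = 8.5
E (Chance): 1/3·5 + 1/3·8 + 1/3·9 = 7.33
F (P1): max(3, 6, 4) = 6
D (P2): min(7.33, 6, 10) = 6
Root (P1): max(8.5, 6) = 8.5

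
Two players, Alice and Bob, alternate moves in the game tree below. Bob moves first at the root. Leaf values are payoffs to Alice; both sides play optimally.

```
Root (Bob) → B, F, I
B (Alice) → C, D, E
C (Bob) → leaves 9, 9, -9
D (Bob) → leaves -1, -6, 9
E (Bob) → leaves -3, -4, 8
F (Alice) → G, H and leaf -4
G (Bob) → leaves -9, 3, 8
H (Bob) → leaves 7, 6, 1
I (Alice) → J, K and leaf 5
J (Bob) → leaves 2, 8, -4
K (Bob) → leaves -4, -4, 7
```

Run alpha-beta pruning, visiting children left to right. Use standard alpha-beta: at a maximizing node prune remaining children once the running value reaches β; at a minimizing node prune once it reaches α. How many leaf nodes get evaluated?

18

C [α=-∞,β=+∞]: v=-9
D [α=-9,β=+∞]: v=-6
E [α=-6,β=+∞]: v=-4
B [α=-∞,β=+∞]: v=-4
G [α=-∞,β=-4]: v=-9
H [α=-9,β=-4]: v=1
F [α=-∞,β=-4]: v=1 after child 2 ≥ β → β-cutoff, skip 1
J [α=-∞,β=-4]: v=-4
I [α=-∞,β=-4]: v=-4 after child 1 ≥ β → β-cutoff, skip 2
Root [α=-∞,β=+∞]: v=-4
Leaves evaluated: 18 of 23.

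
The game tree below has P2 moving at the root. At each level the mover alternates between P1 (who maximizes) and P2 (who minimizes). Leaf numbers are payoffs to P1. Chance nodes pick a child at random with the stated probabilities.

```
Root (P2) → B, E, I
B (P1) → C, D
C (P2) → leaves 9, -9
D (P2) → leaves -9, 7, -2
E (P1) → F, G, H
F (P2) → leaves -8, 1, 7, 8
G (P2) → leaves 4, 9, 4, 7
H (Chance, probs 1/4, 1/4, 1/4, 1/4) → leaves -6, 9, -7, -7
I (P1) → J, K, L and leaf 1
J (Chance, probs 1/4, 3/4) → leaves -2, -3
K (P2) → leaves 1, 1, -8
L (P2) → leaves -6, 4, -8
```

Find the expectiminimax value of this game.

C (P2): min(9, -9) = -9
D (P2): min(-9, 7, -2) = -9
B (P1): max(-9, -9) = -9
F (P2): min(-8, 1, 7, 8) = -8
G (P2): min(4, 9, 4, 7) = 4
H (Chance): 1/4·-6 + 1/4·9 + 1/4·-7 + 1/4·-7 = -2.75
E (P1): max(-8, 4, -2.75) = 4
J (Chance): 1/4·-2 + 3/4·-3 = -2.75
K (P2): min(1, 1, -8) = -8
L (P2): min(-6, 4, -8) = -8
I (P1): max(-2.75, -8, -8, 1) = 1
Root (P2): min(-9, 4, 1) = -9

-9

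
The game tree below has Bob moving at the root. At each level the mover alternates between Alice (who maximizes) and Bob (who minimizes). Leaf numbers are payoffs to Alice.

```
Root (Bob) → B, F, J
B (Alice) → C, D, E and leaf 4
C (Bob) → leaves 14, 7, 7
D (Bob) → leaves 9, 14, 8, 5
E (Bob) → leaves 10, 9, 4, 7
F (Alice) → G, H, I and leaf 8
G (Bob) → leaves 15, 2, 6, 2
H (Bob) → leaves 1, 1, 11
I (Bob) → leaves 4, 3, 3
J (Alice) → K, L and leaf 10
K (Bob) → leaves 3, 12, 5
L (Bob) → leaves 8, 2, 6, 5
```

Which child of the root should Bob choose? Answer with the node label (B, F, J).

B

C (Bob): min(14, 7, 7) = 7
D (Bob): min(9, 14, 8, 5) = 5
E (Bob): min(10, 9, 4, 7) = 4
B (Alice): max(7, 5, 4, 4) = 7
G (Bob): min(15, 2, 6, 2) = 2
H (Bob): min(1, 1, 11) = 1
I (Bob): min(4, 3, 3) = 3
F (Alice): max(2, 1, 3, 8) = 8
K (Bob): min(3, 12, 5) = 3
L (Bob): min(8, 2, 6, 5) = 2
J (Alice): max(3, 2, 10) = 10
Root (Bob): min(7, 8, 10) = 7
Bob picks the child with the lowest value: B (value 7).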